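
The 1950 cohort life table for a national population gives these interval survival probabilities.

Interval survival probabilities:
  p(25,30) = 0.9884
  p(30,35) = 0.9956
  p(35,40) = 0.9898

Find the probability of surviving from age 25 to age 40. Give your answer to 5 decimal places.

Survival from 25 to 40 is the product of surviving each interval: 0.9884 × 0.9956 × 0.9898.
= 0.974014.

0.97401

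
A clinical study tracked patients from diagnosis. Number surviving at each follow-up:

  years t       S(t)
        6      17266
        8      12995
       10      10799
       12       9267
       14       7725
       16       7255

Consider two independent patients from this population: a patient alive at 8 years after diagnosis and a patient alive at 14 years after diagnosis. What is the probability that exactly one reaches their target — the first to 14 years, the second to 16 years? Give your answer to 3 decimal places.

0.417

p₁ = S(14)/S(8) = 7725/12995 = 0.594459; p₂ = S(16)/S(14) = 7255/7725 = 0.939159.
P(exactly one) = p₁(1−p₂) + (1−p₁)p₂ = 0.036167 + 0.380867 = 0.417035.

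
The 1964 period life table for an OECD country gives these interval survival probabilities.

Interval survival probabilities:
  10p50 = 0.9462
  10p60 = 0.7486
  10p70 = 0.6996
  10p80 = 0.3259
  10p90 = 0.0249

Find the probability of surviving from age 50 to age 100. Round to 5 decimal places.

Survival from 50 to 100 is the product of surviving each interval: 0.9462 × 0.7486 × 0.6996 × 0.3259 × 0.0249.
= 0.004021.

0.00402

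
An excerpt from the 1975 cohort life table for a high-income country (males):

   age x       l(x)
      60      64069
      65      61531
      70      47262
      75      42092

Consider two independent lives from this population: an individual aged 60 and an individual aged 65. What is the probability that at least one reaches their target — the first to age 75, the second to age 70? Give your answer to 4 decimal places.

0.9205

p₁ = l(75)/l(60) = 42092/64069 = 0.656979; p₂ = l(70)/l(65) = 47262/61531 = 0.768101.
P(at least one) = 1 − (1−p₁)(1−p₂) = 1 − 0.343021 × 0.231899 = 0.920454.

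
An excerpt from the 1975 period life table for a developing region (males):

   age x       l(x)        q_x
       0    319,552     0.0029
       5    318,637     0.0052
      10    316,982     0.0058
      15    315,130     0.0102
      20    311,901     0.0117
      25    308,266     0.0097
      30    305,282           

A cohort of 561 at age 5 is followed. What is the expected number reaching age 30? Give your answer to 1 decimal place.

537.5

The relevant probability is 305,282/318,637 = 0.958087.
Expected number = 561 × 0.958087 = 537.5.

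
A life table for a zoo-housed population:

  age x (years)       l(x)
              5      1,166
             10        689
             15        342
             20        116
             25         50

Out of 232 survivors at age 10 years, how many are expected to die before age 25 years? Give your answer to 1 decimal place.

The relevant probability is 1 − 50/689 = 0.927431.
Expected number = 232 × 0.927431 = 215.2.

215.2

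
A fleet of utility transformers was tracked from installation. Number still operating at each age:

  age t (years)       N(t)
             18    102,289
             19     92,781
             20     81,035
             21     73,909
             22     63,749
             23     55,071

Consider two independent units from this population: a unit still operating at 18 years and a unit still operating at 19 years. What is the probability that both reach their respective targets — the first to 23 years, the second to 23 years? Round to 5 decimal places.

0.31956

p₁ = N(23)/N(18) = 55,071/102,289 = 0.538386; p₂ = N(23)/N(19) = 55,071/92,781 = 0.593559.
P(both) = p₁ × p₂ = 0.538386 × 0.593559 = 0.319564.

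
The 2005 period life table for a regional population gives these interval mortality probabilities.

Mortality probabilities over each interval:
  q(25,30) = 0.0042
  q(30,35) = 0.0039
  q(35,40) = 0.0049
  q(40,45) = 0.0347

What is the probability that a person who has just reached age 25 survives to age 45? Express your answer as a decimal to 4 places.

P(survive 25→45) = (1 − 0.0042) × (1 − 0.0039) × (1 − 0.0049) × (1 − 0.0347).
= 0.9958 × 0.9961 × 0.9951 × 0.9653 = 0.952805.

0.9528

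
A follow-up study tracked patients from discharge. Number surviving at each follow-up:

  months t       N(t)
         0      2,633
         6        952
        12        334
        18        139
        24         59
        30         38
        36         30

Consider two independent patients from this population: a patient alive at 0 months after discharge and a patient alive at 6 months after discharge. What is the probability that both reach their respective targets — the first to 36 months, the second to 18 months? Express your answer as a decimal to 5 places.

p₁ = N(36)/N(0) = 30/2,633 = 0.011394; p₂ = N(18)/N(6) = 139/952 = 0.146008.
P(both) = p₁ × p₂ = 0.011394 × 0.146008 = 0.001664.

0.00166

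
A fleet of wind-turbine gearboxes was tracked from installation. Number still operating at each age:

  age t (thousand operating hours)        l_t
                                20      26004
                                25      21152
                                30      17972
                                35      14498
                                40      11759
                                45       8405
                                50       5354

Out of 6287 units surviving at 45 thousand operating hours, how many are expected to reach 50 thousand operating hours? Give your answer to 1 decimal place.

4004.8

The relevant probability is 5354/8405 = 0.637002.
Expected number = 6287 × 0.637002 = 4004.8.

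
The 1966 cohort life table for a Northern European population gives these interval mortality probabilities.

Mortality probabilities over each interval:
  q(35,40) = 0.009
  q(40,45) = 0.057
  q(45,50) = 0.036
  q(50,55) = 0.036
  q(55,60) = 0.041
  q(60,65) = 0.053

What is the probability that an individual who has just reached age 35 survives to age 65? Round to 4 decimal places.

0.7887

The overall survival probability is (1 − 0.009) × (1 − 0.057) × (1 − 0.036) × (1 − 0.036) × (1 − 0.041) × (1 − 0.053).
= 0.991 × 0.943 × 0.964 × 0.964 × 0.959 × 0.947 = 0.788693.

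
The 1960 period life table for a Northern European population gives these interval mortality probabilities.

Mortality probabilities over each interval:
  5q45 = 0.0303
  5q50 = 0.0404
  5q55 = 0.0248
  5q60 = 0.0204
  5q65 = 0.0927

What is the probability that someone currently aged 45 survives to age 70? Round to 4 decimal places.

Chaining the interval survival probabilities: (1 − 0.0303) × (1 − 0.0404) × (1 − 0.0248) × (1 − 0.0204) × (1 − 0.0927).
= 0.9697 × 0.9596 × 0.9752 × 0.9796 × 0.9073 = 0.806531.

0.8065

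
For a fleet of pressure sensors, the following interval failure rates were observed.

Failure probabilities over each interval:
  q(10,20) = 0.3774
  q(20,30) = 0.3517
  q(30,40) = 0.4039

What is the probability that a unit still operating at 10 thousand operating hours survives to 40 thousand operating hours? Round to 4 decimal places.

0.2406

Survival from 10 to 40 is the product of surviving each interval: (1 − 0.3774) × (1 − 0.3517) × (1 − 0.4039).
= 0.6226 × 0.6483 × 0.5961 = 0.240605.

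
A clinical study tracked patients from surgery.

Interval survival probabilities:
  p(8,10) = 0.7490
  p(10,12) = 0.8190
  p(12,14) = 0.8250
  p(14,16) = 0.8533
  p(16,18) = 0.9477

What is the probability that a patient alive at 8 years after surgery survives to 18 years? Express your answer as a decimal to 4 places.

Survival from 8 to 18 is the product of surviving each interval: 0.7490 × 0.8190 × 0.8250 × 0.8533 × 0.9477.
= 0.409253.

0.4093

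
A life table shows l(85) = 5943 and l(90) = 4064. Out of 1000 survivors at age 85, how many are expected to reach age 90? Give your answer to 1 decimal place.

The relevant probability is 4064/5943 = 0.683830.
Expected number = 1000 × 0.683830 = 683.8.

683.8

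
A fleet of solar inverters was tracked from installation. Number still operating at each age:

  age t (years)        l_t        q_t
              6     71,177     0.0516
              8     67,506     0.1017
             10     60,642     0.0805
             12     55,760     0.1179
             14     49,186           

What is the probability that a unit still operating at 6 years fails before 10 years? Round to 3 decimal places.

P(fail before 10 | operational at 6) = 1 − l_10/l_6 = 1 − 60,642/71,177 = (10,535)/71,177 = 0.148011.

0.148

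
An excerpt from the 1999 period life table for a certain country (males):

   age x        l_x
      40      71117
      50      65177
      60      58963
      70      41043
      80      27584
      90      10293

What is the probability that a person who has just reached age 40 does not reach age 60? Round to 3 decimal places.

P(die before 60 | alive at 40) = 1 − l_60/l_40 = 1 − 58963/71117 = (12154)/71117 = 0.170901.

0.171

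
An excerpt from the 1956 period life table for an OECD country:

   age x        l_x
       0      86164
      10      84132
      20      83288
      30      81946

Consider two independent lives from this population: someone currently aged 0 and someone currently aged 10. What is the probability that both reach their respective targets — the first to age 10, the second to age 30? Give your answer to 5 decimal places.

0.95105

p₁ = l_10/l_0 = 84132/86164 = 0.976417; p₂ = l_30/l_10 = 81946/84132 = 0.974017.
P(both) = p₁ × p₂ = 0.976417 × 0.974017 = 0.951047.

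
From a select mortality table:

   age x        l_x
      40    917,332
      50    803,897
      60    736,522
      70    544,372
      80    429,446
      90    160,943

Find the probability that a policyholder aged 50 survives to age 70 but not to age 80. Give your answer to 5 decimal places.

0.14296

We want 20|10q50 = (l_70 − l_80)/l_50.
This is the probability of reaching 70 but not 80, conditional on being alive at 50: (l_70 − l_80) / l_50.
= (544,372 − 429,446) / 803,897 = 114,926 / 803,897 = 0.142961.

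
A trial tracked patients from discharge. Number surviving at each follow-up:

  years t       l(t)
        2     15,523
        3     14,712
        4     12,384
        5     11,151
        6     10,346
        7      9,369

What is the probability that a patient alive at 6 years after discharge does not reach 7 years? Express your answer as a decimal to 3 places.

0.094

P(die before 7 | alive at 6) = 1 − l(7)/l(6) = 1 − 9,369/10,346 = (977)/10,346 = 0.094433.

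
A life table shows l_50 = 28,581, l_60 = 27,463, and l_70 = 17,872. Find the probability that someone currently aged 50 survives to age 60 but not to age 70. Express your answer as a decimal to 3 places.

We want 10|10q50 = (l_60 − l_70)/l_50.
This is the probability of reaching 60 but not 70, conditional on being alive at 50: (l_60 − l_70) / l_50.
= (27,463 − 17,872) / 28,581 = 9,591 / 28,581 = 0.335573.

0.336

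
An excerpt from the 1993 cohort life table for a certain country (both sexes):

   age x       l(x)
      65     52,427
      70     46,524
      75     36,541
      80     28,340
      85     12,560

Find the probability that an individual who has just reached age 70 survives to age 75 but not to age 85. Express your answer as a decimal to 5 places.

This is the probability of reaching 75 but not 85, conditional on being alive at 70: (l(75) − l(85)) / l(70).
= (36,541 − 12,560) / 46,524 = 23,981 / 46,524 = 0.515454.

0.51545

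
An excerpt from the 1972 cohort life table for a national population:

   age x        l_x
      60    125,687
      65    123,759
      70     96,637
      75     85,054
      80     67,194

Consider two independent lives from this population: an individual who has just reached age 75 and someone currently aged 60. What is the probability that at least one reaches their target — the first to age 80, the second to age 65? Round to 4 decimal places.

p₁ = l_80/l_75 = 67,194/85,054 = 0.790016; p₂ = l_65/l_60 = 123,759/125,687 = 0.984660.
P(at least one) = 1 − (1−p₁)(1−p₂) = 1 − 0.209984 × 0.015340 = 0.996779.

0.9968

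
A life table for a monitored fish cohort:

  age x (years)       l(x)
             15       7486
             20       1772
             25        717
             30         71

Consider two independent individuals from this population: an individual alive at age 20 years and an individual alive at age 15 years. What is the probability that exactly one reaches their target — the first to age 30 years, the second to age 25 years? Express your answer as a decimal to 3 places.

p₁ = l(30)/l(20) = 71/1772 = 0.040068; p₂ = l(25)/l(15) = 717/7486 = 0.095779.
P(exactly one) = p₁(1−p₂) + (1−p₁)p₂ = 0.036230 + 0.091941 = 0.128172.

0.128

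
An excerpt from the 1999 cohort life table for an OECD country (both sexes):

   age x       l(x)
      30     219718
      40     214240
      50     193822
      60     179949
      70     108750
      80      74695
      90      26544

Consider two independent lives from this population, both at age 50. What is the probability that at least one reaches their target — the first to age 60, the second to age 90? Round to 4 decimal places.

0.9382

p₁ = l(60)/l(50) = 179949/193822 = 0.928424; p₂ = l(90)/l(50) = 26544/193822 = 0.136950.
P(at least one) = 1 − (1−p₁)(1−p₂) = 1 − 0.071576 × 0.863050 = 0.938226.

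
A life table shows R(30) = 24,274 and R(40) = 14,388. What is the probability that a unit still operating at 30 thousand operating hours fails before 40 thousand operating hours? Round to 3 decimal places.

0.407

P(fail before 40 | operational at 30) = 1 − R(40)/R(30) = 1 − 14,388/24,274 = (9,886)/24,274 = 0.407267.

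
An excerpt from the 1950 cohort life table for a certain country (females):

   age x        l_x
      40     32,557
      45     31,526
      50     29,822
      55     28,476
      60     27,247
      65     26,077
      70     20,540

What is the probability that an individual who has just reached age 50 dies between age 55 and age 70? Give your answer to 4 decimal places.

We want 5|15q50 = (l_55 − l_70)/l_50.
This is the probability of reaching 55 but not 70, conditional on being alive at 50: (l_55 − l_70) / l_50.
= (28,476 − 20,540) / 29,822 = 7,936 / 29,822 = 0.266112.

0.2661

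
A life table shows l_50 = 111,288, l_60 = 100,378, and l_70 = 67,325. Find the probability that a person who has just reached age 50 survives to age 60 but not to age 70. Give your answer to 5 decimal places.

This is the probability of reaching 60 but not 70, conditional on being alive at 50: (l_60 − l_70) / l_50.
= (100,378 − 67,325) / 111,288 = 33,053 / 111,288 = 0.297004.

0.29700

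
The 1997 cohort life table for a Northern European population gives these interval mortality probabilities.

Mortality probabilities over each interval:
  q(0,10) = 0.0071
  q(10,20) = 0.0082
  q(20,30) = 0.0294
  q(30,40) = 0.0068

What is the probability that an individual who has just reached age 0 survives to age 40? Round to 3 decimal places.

Chaining the interval survival probabilities: (1 − 0.0071) × (1 − 0.0082) × (1 − 0.0294) × (1 − 0.0068).
= 0.9929 × 0.9918 × 0.9706 × 0.9932 = 0.949307.

0.949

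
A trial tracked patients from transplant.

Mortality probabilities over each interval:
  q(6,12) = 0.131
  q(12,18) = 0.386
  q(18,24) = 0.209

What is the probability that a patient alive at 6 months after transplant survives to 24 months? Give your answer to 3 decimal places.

The overall survival probability is (1 − 0.131) × (1 − 0.386) × (1 − 0.209).
= 0.869 × 0.614 × 0.791 = 0.422051.

0.422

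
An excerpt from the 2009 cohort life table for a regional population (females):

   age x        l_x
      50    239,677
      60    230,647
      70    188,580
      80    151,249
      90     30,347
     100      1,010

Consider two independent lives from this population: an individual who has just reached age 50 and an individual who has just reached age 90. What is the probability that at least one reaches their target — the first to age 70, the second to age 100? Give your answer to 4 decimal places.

p₁ = l_70/l_50 = 188,580/239,677 = 0.786809; p₂ = l_100/l_90 = 1,010/30,347 = 0.033282.
P(at least one) = 1 − (1−p₁)(1−p₂) = 1 − 0.213191 × 0.966718 = 0.793904.

0.7939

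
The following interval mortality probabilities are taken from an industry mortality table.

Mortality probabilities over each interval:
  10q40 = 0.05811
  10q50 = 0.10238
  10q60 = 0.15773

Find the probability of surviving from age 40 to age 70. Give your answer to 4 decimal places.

0.7121

Chaining the interval survival probabilities: (1 − 0.05811) × (1 − 0.10238) × (1 − 0.15773).
= 0.94189 × 0.89762 × 0.84227 = 0.712105.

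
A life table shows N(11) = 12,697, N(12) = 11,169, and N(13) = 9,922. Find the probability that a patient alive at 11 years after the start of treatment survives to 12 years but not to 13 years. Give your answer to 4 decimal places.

0.0982

This is the probability of reaching 12 but not 13, conditional on being alive at 11: (N(12) − N(13)) / N(11).
= (11,169 − 9,922) / 12,697 = 1,247 / 12,697 = 0.098212.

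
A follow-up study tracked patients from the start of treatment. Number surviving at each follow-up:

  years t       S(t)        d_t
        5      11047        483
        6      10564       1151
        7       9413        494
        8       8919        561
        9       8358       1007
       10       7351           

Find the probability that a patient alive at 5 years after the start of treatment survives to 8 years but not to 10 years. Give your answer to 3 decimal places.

0.142

This is the probability of reaching 8 but not 10, conditional on being alive at 5: (S(8) − S(10)) / S(5).
= (8919 − 7351) / 11047 = 1568 / 11047 = 0.141939.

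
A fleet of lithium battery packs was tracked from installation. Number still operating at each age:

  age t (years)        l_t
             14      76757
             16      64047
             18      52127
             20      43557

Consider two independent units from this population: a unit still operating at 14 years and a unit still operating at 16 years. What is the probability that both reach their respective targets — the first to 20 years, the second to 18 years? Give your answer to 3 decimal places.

0.462

p₁ = l_20/l_14 = 43557/76757 = 0.567466; p₂ = l_18/l_16 = 52127/64047 = 0.813887.
P(both) = p₁ × p₂ = 0.567466 × 0.813887 = 0.461853.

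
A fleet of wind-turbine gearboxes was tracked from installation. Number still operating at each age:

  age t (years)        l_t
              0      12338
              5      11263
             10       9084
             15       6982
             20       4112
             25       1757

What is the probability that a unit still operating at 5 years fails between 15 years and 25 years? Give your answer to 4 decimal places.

0.4639

This is the probability of reaching 15 but not 25, conditional on being operational at 5: (l_15 − l_25) / l_5.
= (6982 − 1757) / 11263 = 5225 / 11263 = 0.463908.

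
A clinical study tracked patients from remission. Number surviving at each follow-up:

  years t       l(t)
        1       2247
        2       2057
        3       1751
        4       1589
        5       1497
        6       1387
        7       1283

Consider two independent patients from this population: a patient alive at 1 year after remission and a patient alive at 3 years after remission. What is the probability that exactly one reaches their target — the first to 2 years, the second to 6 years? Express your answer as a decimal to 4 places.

p₁ = l(2)/l(1) = 2057/2247 = 0.915443; p₂ = l(6)/l(3) = 1387/1751 = 0.792119.
P(exactly one) = p₁(1−p₂) + (1−p₁)p₂ = 0.190303 + 0.066979 = 0.257282.

0.2573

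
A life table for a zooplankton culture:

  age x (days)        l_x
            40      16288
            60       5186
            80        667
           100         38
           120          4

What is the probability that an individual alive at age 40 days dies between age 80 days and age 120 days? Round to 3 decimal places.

0.041

This is the probability of reaching 80 but not 120, conditional on being alive at 40: (l_80 − l_120) / l_40.
= (667 − 4) / 16288 = 663 / 16288 = 0.040705.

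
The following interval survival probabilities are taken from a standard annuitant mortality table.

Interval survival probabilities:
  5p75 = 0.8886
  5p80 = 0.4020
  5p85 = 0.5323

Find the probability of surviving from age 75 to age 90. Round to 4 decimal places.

0.1901

15p75 = 0.8886 × 0.4020 × 0.5323.
= 0.190147.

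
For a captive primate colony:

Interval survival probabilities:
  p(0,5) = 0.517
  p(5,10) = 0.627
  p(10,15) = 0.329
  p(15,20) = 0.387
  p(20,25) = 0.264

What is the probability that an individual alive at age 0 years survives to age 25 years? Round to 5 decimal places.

0.01090

Chaining the interval survival probabilities: 0.517 × 0.627 × 0.329 × 0.387 × 0.264.
= 0.010896.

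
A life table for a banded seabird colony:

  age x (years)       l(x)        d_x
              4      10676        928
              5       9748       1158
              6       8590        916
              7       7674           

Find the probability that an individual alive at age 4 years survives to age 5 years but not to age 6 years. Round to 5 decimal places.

0.10847

This is the probability of reaching 5 but not 6, conditional on being alive at 4: (l(5) − l(6)) / l(4).
= (9748 − 8590) / 10676 = 1158 / 10676 = 0.108468.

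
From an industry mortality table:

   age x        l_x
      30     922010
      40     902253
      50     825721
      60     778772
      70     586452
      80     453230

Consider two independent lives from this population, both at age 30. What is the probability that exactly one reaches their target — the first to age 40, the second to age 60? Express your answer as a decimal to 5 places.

p₁ = l_40/l_30 = 902253/922010 = 0.978572; p₂ = l_60/l_30 = 778772/922010 = 0.844646.
P(exactly one) = p₁(1−p₂) + (1−p₁)p₂ = 0.152025 + 0.018099 = 0.170124.

0.17012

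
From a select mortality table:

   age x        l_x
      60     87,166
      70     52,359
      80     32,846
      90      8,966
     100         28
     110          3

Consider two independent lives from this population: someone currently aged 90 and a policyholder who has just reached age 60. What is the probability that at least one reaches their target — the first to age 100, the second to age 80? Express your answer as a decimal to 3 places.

0.379

p₁ = l_100/l_90 = 28/8,966 = 0.003123; p₂ = l_80/l_60 = 32,846/87,166 = 0.376821.
P(at least one) = 1 − (1−p₁)(1−p₂) = 1 − 0.996877 × 0.623179 = 0.378767.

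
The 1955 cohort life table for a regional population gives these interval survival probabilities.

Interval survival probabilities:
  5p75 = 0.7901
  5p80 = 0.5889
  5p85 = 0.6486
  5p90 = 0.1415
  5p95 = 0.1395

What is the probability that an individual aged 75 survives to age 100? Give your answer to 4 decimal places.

0.0060

The overall survival probability is 0.7901 × 0.5889 × 0.6486 × 0.1415 × 0.1395.
= 0.005957.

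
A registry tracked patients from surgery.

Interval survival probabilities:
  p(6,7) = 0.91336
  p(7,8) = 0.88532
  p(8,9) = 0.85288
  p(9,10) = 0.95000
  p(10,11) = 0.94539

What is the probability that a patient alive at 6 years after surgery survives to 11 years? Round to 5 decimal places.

0.61939

Chaining the interval survival probabilities: 0.91336 × 0.88532 × 0.85288 × 0.95000 × 0.94539.
= 0.619391.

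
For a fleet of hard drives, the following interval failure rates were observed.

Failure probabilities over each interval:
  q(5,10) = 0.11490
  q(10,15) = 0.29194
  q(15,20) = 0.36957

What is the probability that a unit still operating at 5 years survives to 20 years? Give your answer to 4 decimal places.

Survival from 5 to 20 is the product of surviving each interval: (1 − 0.11490) × (1 − 0.29194) × (1 − 0.36957).
= 0.88510 × 0.70806 × 0.63043 = 0.395093.

0.3951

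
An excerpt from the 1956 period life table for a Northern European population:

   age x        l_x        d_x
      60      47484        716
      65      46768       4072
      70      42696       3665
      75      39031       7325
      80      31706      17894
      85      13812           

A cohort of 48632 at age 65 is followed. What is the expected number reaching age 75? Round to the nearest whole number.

40587

The relevant probability is 39031/46768 = 0.834566.
Expected number = 48632 × 0.834566 = 40587.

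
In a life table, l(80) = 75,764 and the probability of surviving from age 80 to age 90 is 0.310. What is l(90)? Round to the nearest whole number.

23487

l(90) = l(80) × p = 75,764 × 0.310 = 23487.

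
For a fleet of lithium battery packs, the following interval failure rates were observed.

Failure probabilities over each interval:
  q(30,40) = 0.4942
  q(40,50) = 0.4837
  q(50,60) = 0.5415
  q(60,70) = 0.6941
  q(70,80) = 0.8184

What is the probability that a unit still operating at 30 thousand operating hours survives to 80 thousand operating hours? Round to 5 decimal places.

0.00665

P(survive 30→80) = (1 − 0.4942) × (1 − 0.4837) × (1 − 0.5415) × (1 − 0.6941) × (1 − 0.8184).
= 0.5058 × 0.5163 × 0.4585 × 0.3059 × 0.1816 = 0.006651.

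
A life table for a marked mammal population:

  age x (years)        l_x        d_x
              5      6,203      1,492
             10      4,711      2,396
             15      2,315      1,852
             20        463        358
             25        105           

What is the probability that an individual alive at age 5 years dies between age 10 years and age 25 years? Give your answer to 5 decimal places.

0.74254

This is the probability of reaching 10 but not 25, conditional on being alive at 5: (l_10 − l_25) / l_5.
= (4,711 − 105) / 6,203 = 4,606 / 6,203 = 0.742544.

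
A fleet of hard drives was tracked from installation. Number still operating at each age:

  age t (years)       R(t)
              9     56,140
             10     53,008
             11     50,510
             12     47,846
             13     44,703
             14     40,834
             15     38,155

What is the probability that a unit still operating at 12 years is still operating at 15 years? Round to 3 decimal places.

The conditional survival probability is R(15)/R(12) = 38,155/47,846 = 0.797454.

0.797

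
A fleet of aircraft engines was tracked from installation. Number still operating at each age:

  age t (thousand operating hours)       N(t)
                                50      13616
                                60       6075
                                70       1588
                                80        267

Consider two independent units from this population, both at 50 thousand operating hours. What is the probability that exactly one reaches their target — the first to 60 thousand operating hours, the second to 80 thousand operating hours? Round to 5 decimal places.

p₁ = N(60)/N(50) = 6075/13616 = 0.446166; p₂ = N(80)/N(50) = 267/13616 = 0.019609.
P(exactly one) = p₁(1−p₂) + (1−p₁)p₂ = 0.437417 + 0.010860 = 0.448277.

0.44828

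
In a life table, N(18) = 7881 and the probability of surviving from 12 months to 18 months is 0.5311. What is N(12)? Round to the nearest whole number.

14839

N(12) = N(18) / p = 7881 / 0.5311 = 14839.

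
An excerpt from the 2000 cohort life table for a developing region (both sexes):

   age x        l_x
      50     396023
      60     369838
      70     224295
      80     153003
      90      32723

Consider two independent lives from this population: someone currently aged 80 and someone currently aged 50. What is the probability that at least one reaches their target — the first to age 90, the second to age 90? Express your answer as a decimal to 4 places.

0.2788

p₁ = l_90/l_80 = 32723/153003 = 0.213872; p₂ = l_90/l_50 = 32723/396023 = 0.082629.
P(at least one) = 1 − (1−p₁)(1−p₂) = 1 − 0.786128 × 0.917371 = 0.278829.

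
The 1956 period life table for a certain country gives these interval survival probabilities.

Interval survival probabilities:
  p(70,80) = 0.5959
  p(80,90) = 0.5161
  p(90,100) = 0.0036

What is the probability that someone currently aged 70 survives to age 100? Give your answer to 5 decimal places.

Survival from 70 to 100 is the product of surviving each interval: 0.5959 × 0.5161 × 0.0036.
= 0.001107.

0.00111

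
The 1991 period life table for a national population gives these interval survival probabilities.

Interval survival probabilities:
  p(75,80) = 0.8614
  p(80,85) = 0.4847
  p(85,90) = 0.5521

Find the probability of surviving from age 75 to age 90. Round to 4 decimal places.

The overall survival probability is 0.8614 × 0.4847 × 0.5521.
= 0.230513.

0.2305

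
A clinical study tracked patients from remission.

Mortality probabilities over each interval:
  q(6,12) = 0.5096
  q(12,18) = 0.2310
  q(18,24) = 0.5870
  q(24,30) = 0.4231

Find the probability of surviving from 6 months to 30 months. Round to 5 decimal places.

Chaining the interval survival probabilities: (1 − 0.5096) × (1 − 0.2310) × (1 − 0.5870) × (1 − 0.4231).
= 0.4904 × 0.7690 × 0.4130 × 0.5769 = 0.089852.

0.08985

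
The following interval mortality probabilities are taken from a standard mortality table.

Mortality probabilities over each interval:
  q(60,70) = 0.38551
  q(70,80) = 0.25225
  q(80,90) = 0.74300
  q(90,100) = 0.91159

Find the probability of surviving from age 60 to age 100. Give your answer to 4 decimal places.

0.0104

Survival from 60 to 100 is the product of surviving each interval: (1 − 0.38551) × (1 − 0.25225) × (1 − 0.74300) × (1 − 0.91159).
= 0.61449 × 0.74775 × 0.25700 × 0.08841 = 0.010440.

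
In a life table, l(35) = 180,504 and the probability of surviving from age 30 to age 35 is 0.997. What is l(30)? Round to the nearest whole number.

181047

l(30) = l(35) / p = 180,504 / 0.997 = 181047.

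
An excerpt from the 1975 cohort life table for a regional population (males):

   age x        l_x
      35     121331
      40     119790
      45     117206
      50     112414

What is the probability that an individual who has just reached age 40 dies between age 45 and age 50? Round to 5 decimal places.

We want 5|5q40 = (l_45 − l_50)/l_40.
This is the probability of reaching 45 but not 50, conditional on being alive at 40: (l_45 − l_50) / l_40.
= (117206 − 112414) / 119790 = 4792 / 119790 = 0.040003.

0.04000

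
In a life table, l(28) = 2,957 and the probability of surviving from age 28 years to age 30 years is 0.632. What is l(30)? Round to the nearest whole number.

l(30) = l(28) × p = 2,957 × 0.632 = 1869.

1869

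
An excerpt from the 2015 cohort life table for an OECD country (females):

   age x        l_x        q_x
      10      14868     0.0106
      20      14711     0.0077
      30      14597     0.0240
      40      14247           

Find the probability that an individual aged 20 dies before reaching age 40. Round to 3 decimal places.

0.032

P(die before 40 | alive at 20) = 1 − l_40/l_20 = 1 − 14247/14711 = (464)/14711 = 0.031541.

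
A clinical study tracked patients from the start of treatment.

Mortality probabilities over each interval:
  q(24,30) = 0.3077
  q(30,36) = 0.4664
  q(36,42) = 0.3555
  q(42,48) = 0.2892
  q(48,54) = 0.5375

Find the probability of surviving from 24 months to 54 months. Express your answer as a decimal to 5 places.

0.07827

The overall survival probability is (1 − 0.3077) × (1 − 0.4664) × (1 − 0.3555) × (1 − 0.2892) × (1 − 0.5375).
= 0.6923 × 0.5336 × 0.6445 × 0.7108 × 0.4625 = 0.078269.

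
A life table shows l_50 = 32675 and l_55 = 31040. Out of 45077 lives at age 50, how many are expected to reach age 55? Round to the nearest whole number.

42821

The relevant probability is 31040/32675 = 0.949962.
Expected number = 45077 × 0.949962 = 42821.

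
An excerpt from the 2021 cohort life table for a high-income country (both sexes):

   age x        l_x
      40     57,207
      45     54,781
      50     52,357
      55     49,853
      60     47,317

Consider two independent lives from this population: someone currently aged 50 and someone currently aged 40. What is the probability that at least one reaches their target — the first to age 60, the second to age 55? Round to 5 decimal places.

0.98763

p₁ = l_60/l_50 = 47,317/52,357 = 0.903738; p₂ = l_55/l_40 = 49,853/57,207 = 0.871449.
P(at least one) = 1 − (1−p₁)(1−p₂) = 1 − 0.096262 × 0.128551 = 0.987625.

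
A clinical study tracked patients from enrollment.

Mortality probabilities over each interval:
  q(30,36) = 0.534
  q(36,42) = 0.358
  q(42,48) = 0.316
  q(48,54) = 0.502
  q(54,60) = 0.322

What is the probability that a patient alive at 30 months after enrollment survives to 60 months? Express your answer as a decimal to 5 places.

0.06909

Chaining the interval survival probabilities: (1 − 0.534) × (1 − 0.358) × (1 − 0.316) × (1 − 0.502) × (1 − 0.322).
= 0.466 × 0.642 × 0.684 × 0.498 × 0.678 = 0.069093.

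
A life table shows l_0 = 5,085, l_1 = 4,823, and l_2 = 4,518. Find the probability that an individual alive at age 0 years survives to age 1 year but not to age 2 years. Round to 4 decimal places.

0.0600

This is the probability of reaching 1 but not 2, conditional on being alive at 0: (l_1 − l_2) / l_0.
= (4,823 − 4,518) / 5,085 = 305 / 5,085 = 0.059980.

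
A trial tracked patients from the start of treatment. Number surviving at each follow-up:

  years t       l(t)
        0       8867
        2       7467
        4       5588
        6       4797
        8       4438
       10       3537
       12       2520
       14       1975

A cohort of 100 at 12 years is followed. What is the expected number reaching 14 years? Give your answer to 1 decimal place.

The relevant probability is 1975/2520 = 0.783730.
Expected number = 100 × 0.783730 = 78.4.

78.4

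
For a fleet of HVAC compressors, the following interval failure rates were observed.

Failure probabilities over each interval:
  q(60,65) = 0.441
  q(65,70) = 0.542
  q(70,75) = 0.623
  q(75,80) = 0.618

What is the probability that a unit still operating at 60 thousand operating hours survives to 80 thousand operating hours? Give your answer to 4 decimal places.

0.0369

Chaining the interval survival probabilities: (1 − 0.441) × (1 − 0.542) × (1 − 0.623) × (1 − 0.618).
= 0.559 × 0.458 × 0.377 × 0.382 = 0.036871.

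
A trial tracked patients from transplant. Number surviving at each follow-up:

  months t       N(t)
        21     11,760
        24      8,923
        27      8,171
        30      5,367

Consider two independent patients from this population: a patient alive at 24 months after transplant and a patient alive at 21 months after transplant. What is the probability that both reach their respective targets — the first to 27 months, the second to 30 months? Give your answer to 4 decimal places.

0.4179

p₁ = N(27)/N(24) = 8,171/8,923 = 0.915723; p₂ = N(30)/N(21) = 5,367/11,760 = 0.456378.
P(both) = p₁ × p₂ = 0.915723 × 0.456378 = 0.417916.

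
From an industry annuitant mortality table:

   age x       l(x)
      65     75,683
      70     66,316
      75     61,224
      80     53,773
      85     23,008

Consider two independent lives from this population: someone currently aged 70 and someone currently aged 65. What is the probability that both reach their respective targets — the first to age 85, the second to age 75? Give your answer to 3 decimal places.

0.281

p₁ = l(85)/l(70) = 23,008/66,316 = 0.346945; p₂ = l(75)/l(65) = 61,224/75,683 = 0.808953.
P(both) = p₁ × p₂ = 0.346945 × 0.808953 = 0.280662.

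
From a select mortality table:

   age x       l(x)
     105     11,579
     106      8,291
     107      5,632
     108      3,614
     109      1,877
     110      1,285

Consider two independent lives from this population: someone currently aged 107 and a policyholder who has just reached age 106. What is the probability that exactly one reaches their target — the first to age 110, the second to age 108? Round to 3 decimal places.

p₁ = l(110)/l(107) = 1,285/5,632 = 0.228161; p₂ = l(108)/l(106) = 3,614/8,291 = 0.435894.
P(exactly one) = p₁(1−p₂) + (1−p₁)p₂ = 0.128707 + 0.336440 = 0.465147.

0.465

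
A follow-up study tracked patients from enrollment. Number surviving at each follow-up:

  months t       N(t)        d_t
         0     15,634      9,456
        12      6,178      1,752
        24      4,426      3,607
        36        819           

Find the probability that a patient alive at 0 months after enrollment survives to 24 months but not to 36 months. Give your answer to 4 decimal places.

This is the probability of reaching 24 but not 36, conditional on being alive at 0: (N(24) − N(36)) / N(0).
= (4,426 − 819) / 15,634 = 3,607 / 15,634 = 0.230715.

0.2307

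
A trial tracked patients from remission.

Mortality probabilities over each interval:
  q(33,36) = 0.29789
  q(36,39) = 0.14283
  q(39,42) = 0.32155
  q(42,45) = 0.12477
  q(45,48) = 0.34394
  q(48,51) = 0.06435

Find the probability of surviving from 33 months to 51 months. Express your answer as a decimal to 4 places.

0.2194

Chaining the interval survival probabilities: (1 − 0.29789) × (1 − 0.14283) × (1 − 0.32155) × (1 − 0.12477) × (1 − 0.34394) × (1 − 0.06435).
= 0.70211 × 0.85717 × 0.67845 × 0.87523 × 0.65606 × 0.93565 = 0.219366.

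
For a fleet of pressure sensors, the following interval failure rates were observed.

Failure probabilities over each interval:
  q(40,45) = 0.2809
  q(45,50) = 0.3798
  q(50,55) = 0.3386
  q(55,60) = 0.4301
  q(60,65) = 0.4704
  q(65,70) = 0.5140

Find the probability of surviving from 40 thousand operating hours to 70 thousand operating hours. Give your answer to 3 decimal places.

The overall survival probability is (1 − 0.2809) × (1 − 0.3798) × (1 − 0.3386) × (1 − 0.4301) × (1 − 0.4704) × (1 − 0.5140).
= 0.7191 × 0.6202 × 0.6614 × 0.5699 × 0.5296 × 0.4860 = 0.043268.

0.043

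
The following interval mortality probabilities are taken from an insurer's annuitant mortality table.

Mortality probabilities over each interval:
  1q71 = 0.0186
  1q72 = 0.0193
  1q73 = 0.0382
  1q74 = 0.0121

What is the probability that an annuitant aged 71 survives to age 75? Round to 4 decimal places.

0.9145

Survival from 71 to 75 is the product of surviving each interval: (1 − 0.0186) × (1 − 0.0193) × (1 − 0.0382) × (1 − 0.0121).
= 0.9814 × 0.9807 × 0.9618 × 0.9879 = 0.914492.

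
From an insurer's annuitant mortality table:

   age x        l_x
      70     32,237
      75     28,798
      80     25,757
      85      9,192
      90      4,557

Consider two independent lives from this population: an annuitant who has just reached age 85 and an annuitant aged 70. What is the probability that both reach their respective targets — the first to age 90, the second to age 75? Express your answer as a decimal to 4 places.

p₁ = l_90/l_85 = 4,557/9,192 = 0.495757; p₂ = l_75/l_70 = 28,798/32,237 = 0.893321.
P(both) = p₁ × p₂ = 0.495757 × 0.893321 = 0.442870.

0.4429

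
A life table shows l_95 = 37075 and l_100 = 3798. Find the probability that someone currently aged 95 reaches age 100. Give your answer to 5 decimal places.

0.10244

We want 5p95 = l_100/l_95.
The conditional survival probability is l_100/l_95 = 3798/37075 = 0.102441.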